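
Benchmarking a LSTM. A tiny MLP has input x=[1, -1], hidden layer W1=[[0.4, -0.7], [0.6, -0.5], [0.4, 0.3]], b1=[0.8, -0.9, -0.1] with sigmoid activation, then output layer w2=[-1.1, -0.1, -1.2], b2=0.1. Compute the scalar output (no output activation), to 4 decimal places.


z1[0] = (0.4)·(1) + (-0.7)·(-1) + 0.8 = 1.9
z1[1] = (0.6)·(1) + (-0.5)·(-1) - 0.9 = 0.2
z1[2] = (0.4)·(1) + (0.3)·(-1) - 0.1 = 0.0
h = sigmoid(z1) = [0.8699, 0.5498, 0.5]
output = (-1.1)·(0.8699) + (-0.1)·(0.5498) + (-1.2)·(0.5) + 0.1 = -1.5119

-1.5119


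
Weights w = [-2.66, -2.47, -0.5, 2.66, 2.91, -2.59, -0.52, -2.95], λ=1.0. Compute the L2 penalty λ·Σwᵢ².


‖w‖₂² = (-2.66)² + (-2.47)² + (-0.5)² + (2.66)² + (2.91)² + (-2.59)² + (-0.52)² + (-2.95)²
     = 7.0756 + 6.1009 + 0.25 + 7.0756 + 8.4681 + 6.7081 + 0.2704 + 8.7025
     = 44.6512
λ·‖w‖₂² = 1.0·44.6512 = 44.6512

44.6512


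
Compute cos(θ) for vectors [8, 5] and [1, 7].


A·B = 8·1 + 5·7 = 43
‖A‖ = √89 = 9.434, ‖B‖ = √50 = 7.0711
cos = 43/(√89·√50) = 43/√4450 = 0.6446

0.6446


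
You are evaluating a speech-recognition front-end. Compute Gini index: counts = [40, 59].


Probabilities: [40/99, 59/99] ≈ [0.404, 0.596]
Σpᵢ² = (1600 + 3481)/99² = 5081/9801
Gini = 1 - Σpᵢ² = 1 - 5081/9801 = 0.4816

0.4816


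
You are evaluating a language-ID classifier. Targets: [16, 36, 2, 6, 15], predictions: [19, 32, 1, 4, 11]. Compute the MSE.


Squared errors: (16-19)²=9, (36-32)²=16, (2-1)²=1, (6-4)²=4, (15-11)²=16
Sum = 46
MSE = 46/5 = 46/5

46/5


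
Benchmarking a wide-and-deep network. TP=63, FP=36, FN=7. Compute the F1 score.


Precision = 63/99 = 0.6364
Recall = 63/70 = 0.9
F1 = 2·P·R/(P+R) = 2·TP/(2·TP+FP+FN) = 126/(126+36+7) = 126/169 = 0.7456

0.7456


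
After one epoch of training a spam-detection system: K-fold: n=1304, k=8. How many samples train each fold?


Fold size = 1304/8 = 163
Training per fold = 1304 - 163 = 1141

1141


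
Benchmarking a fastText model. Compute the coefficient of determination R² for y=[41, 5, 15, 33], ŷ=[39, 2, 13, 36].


ȳ = 23.5
SS_res = Σ(y-ŷ)² = 26
SS_tot = Σ(y-ȳ)² = 811
R² = 1 - SS_res/SS_tot = 1 - 0.0321 = 0.9679

0.9679


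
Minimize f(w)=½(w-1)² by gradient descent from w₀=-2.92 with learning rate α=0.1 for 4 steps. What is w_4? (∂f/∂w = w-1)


step 1: grad = -2.92-1 = -3.92; w = -2.92 - 0.1·(-3.92) = -2.528
step 2: grad = -2.528-1 = -3.528; w = -2.528 - 0.1·(-3.528) = -2.1752
step 3: grad = -2.1752-1 = -3.1752; w = -2.1752 - 0.1·(-3.1752) = -1.85768
step 4: grad = -1.85768-1 = -2.85768; w = -1.85768 - 0.1·(-2.85768) = -1.571912

-1.571912


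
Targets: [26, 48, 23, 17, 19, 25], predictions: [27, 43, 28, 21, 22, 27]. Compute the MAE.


Absolute errors: |26-27|=1, |48-43|=5, |23-28|=5, |17-21|=4, |19-22|=3, |25-27|=2
Sum = 20
MAE = 20/6 = 10/3

10/3


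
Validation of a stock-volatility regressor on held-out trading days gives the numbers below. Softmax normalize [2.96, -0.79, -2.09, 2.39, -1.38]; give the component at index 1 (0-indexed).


Exponentials: e^2.96=19.298, e^-0.79=0.4538, e^-2.09=0.1237, e^2.39=10.9135, e^-1.38=0.2516
Sum = 31.0406
Softmax = [0.6217, 0.0146, 0.004, 0.3516, 0.0081]
p[1] = 0.4538/31.0406 = 0.0146

0.0146


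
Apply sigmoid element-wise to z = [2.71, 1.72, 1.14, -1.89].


σ(2.71) = 1/(1+e^-2.71) = 0.9376
σ(1.72) = 1/(1+e^-1.72) = 0.8481
σ(1.14) = 1/(1+e^-1.14) = 0.7577
σ(-1.89) = 1/(1+e^1.89) = 0.1312
result = [0.9376, 0.8481, 0.7577, 0.1312]

[0.9376, 0.8481, 0.7577, 0.1312]


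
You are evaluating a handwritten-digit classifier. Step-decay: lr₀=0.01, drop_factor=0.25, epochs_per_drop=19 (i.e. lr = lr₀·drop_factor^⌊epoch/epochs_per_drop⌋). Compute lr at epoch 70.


n_drops = ⌊70/19⌋ = 3
lr = 0.01·0.25^3 = 0.01·0.015625 = 0.00015625

0.00015625


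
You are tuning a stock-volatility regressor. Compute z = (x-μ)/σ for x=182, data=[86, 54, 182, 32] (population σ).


μ = 88.5, σ = 57.2953
z = (182 - 88.5)/57.2953 = 1.6319

1.6319


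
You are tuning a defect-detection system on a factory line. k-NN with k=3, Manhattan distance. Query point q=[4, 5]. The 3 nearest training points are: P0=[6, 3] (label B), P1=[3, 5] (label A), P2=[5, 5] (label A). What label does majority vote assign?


d(q,P0) = 4  (label B)
d(q,P1) = 1  (label A)
d(q,P2) = 1  (label A)
Votes: A=2, B=1
Majority → A

A


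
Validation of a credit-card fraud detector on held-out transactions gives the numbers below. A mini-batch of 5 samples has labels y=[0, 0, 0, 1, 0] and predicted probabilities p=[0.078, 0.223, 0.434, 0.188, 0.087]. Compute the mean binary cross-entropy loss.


L[0] = -ln(1-0.078) = -ln(0.922) = 0.0812
L[1] = -ln(1-0.223) = -ln(0.777) = 0.2523
L[2] = -ln(1-0.434) = -ln(0.566) = 0.5692
L[3] = -ln(0.188) = 1.6713
L[4] = -ln(1-0.087) = -ln(0.913) = 0.091
mean = (0.0812 + 0.2523 + 0.5692 + 1.6713 + 0.091)/5 = 0.533

0.533


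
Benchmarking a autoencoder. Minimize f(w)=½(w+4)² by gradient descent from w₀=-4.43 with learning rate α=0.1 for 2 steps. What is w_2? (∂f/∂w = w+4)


step 1: grad = -4.43+4 = -0.43; w = -4.43 - 0.1·(-0.43) = -4.387
step 2: grad = -4.387+4 = -0.387; w = -4.387 - 0.1·(-0.387) = -4.3483

-4.3483


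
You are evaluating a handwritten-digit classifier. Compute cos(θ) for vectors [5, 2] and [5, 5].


A·B = 5·5 + 2·5 = 35
‖A‖ = √29 = 5.3852, ‖B‖ = √50 = 7.0711
cos = 35/(√29·√50) = 35/√1450 = 0.9191

0.9191


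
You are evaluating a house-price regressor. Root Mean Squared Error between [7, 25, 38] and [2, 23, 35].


MSE = 38/3 = 12.6667
RMSE = √(38/3) = 3.559

3.559


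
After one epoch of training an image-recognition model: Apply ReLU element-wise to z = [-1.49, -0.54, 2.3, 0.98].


ReLU(-1.49) = max(0, -1.49) = 0.0
ReLU(-0.54) = max(0, -0.54) = 0.0
ReLU(2.3) = max(0, 2.3) = 2.3
ReLU(0.98) = max(0, 0.98) = 0.98
result = [0.0, 0.0, 2.3, 0.98]

[0.0, 0.0, 2.3, 0.98]


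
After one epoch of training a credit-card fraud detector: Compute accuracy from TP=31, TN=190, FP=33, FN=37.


Accuracy = (TP+TN)/(TP+TN+FP+FN)
= (31+190)/(291)
= 221/291 = 75.95%

75.95%


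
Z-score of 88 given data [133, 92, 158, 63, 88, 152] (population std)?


μ = 114.3333, σ = 35.3585
z = (88 - 114.3333)/35.3585 = -0.7448

-0.7448


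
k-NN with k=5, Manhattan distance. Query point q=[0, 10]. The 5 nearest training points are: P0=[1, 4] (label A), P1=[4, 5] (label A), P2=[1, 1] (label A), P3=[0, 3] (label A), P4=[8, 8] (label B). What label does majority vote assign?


d(q,P0) = 7  (label A)
d(q,P1) = 9  (label A)
d(q,P2) = 10  (label A)
d(q,P3) = 7  (label A)
d(q,P4) = 10  (label B)
Votes: A=4, B=1
Majority → A

A


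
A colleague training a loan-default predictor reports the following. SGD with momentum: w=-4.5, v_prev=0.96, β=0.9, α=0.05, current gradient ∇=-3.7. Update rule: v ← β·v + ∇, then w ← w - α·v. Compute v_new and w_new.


v_new = 0.9·0.96 - 3.7 = 0.864 - 3.7 = -2.836
w_new = -4.5 - 0.05·-2.836 = -4.5 + 0.1418 = -4.3582

v_new=-2.836, w_new=-4.3582


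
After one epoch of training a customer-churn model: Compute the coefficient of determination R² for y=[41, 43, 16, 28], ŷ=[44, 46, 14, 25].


ȳ = 32
SS_res = Σ(y-ŷ)² = 31
SS_tot = Σ(y-ȳ)² = 474
R² = 1 - SS_res/SS_tot = 1 - 0.0654 = 0.9346

0.9346


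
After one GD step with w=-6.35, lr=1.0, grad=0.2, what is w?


w_new = w - α·∇
= -6.35 - 1.0·0.2
= -6.35 - 0.2
= -6.55

-6.55


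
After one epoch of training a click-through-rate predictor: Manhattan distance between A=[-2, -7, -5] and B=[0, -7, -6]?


d = |-2-0| + |-7+ 7| + |-5+ 6|
  = 2 + 0 + 1
  = 3

3


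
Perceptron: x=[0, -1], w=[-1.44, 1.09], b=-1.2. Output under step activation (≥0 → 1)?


z = (0)·(-1.44) + (-1)·(1.09) - 1.2
  = -2.29
step(z) = 0 (z<0)

0


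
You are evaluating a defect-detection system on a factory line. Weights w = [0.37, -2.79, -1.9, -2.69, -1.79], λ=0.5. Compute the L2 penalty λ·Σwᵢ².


‖w‖₂² = (0.37)² + (-2.79)² + (-1.9)² + (-2.69)² + (-1.79)²
     = 0.1369 + 7.7841 + 3.61 + 7.2361 + 3.2041
     = 21.9712
λ·‖w‖₂² = 0.5·21.9712 = 10.9856

10.9856


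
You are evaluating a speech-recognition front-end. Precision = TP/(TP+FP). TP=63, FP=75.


Precision = TP/(TP+FP)
= 63/(63+75)
= 63/138 = 45.65%

45.65%


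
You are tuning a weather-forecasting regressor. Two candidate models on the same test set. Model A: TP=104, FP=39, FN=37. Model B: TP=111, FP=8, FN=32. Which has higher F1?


Model A: P=104/143=0.7273, R=104/141=0.7376, F1=2PR/(P+R)=2TP/(2TP+FP+FN)=208/284=0.7324
Model B: P=111/119=0.9328, R=111/143=0.7762, F1=2PR/(P+R)=2TP/(2TP+FP+FN)=222/262=0.8473
0.7324 < 0.8473 → Model B

Model B


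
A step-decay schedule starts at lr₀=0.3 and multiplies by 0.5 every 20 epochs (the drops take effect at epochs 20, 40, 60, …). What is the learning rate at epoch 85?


n_drops = ⌊85/20⌋ = 4
lr = 0.3·0.5^4 = 0.3·0.0625 = 0.01875

0.01875


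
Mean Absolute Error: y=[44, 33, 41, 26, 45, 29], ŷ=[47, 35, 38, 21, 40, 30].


Absolute errors: |44-47|=3, |33-35|=2, |41-38|=3, |26-21|=5, |45-40|=5, |29-30|=1
Sum = 19
MAE = 19/6 = 19/6

19/6


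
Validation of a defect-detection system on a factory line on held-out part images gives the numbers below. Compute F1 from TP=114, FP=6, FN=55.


Precision = 114/120 = 0.95
Recall = 114/169 = 0.6746
F1 = 2·P·R/(P+R) = 2·TP/(2·TP+FP+FN) = 228/(228+6+55) = 228/289 = 0.7889

0.7889


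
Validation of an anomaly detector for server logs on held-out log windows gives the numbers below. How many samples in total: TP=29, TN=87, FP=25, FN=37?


Total = TP + TN + FP + FN
= 29 + 87 + 25 + 37
= 178
(Predicted positive: 54, predicted negative: 124)

178


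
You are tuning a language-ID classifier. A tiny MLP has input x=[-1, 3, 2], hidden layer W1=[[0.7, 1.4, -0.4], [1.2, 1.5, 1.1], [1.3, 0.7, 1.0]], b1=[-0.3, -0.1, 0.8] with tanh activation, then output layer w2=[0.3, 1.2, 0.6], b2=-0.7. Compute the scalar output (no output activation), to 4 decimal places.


z1[0] = (0.7)·(-1) + (1.4)·(3) + (-0.4)·(2) - 0.3 = 2.4
z1[1] = (1.2)·(-1) + (1.5)·(3) + (1.1)·(2) - 0.1 = 5.4
z1[2] = (1.3)·(-1) + (0.7)·(3) + (1.0)·(2) + 0.8 = 3.6
h = tanh(z1) = [0.9837, 1.0, 0.9985]
output = (0.3)·(0.9837) + (1.2)·(1.0) + (0.6)·(0.9985) - 0.7 = 1.3942

1.3942


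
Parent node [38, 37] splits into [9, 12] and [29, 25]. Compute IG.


Parent = [38, 37], H_parent = 0.9999
H_left = 0.9852 (n=21), H_right = 0.996 (n=54)
H_children = (21/75)·0.9852 + (54/75)·0.996 = 0.993
IG = 0.9999 - 0.993 = 0.0069

0.0069


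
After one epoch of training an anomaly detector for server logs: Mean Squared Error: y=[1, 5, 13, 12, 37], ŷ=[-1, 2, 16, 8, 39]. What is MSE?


Squared errors: (1+ 1)²=4, (5-2)²=9, (13-16)²=9, (12-8)²=16, (37-39)²=4
Sum = 42
MSE = 42/5 = 42/5

42/5


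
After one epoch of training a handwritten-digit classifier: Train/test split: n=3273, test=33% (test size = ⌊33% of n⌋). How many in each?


Test = ⌊3273·33/100⌋ = 1080
Train = 3273 - 1080 = 2193

Train: 2193, Test: 1080


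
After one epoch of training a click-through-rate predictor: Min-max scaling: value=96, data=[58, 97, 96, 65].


min=58, max=97
(96-58)/(97-58) = 38/39 = 0.9744

0.9744


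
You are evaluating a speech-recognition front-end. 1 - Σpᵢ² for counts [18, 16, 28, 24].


Probabilities: [18/86, 16/86, 28/86, 24/86] ≈ [0.2093, 0.186, 0.3256, 0.2791]
Σpᵢ² = (324 + 256 + 784 + 576)/86² = 1940/7396
Gini = 1 - Σpᵢ² = 1 - 1940/7396 = 0.7377

0.7377


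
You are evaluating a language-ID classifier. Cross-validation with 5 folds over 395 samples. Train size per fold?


Fold size = 395/5 = 79
Training per fold = 395 - 79 = 316

316


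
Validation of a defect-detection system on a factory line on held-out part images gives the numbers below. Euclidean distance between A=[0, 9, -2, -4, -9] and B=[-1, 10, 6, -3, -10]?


d = √((0+ 1)² + (9-10)² + (-2-6)² + (-4+ 3)² + (-9+ 10)²)
  = √(1 + 1 + 64 + 1 + 1)
  = √68 = 8.2462

8.2462


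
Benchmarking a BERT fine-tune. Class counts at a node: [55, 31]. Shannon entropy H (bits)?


Probabilities: [55/86, 31/86] ≈ [0.6395, 0.3605]
H = -((55/86)·log₂(55/86) + (31/86)·log₂(31/86))
  = 0.9431 bits

0.9431 bits


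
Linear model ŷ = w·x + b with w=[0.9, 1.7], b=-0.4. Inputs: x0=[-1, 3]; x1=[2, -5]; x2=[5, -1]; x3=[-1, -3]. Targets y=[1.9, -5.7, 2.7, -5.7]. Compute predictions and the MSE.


ŷ0 = (0.9)·(-1) + (1.7)·(3) - 0.4 = 3.8
ŷ1 = (0.9)·(2) + (1.7)·(-5) - 0.4 = -7.1
ŷ2 = (0.9)·(5) + (1.7)·(-1) - 0.4 = 2.4
ŷ3 = (0.9)·(-1) + (1.7)·(-3) - 0.4 = -6.4
errors² = [3.61, 1.96, 0.09, 0.49]
MSE = 6.1500/4 = 1.5375

1.5375


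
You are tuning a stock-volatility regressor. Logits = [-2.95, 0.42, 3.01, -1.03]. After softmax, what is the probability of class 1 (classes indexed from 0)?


Exponentials: e^-2.95=0.0523, e^0.42=1.522, e^3.01=20.2874, e^-1.03=0.357
Sum = 22.2187
Softmax = [0.0024, 0.0685, 0.9131, 0.0161]
p[1] = 1.522/22.2187 = 0.0685

0.0685


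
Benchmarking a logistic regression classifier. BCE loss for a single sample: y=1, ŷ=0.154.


BCE = -[y·ln(p) + (1-y)·ln(1-p)]
= -1·ln(0.154) - 0
= -ln(0.154) = 1.8708

1.8708


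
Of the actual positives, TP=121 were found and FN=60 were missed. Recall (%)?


Recall = TP/(TP+FN)
= 121/(121+60)
= 121/181 = 66.85%

66.85%


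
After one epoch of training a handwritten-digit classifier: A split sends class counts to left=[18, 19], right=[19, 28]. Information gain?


Parent = [37, 47], H_parent = 0.9898
H_left = 0.9995 (n=37), H_right = 0.9734 (n=47)
H_children = (37/84)·0.9995 + (47/84)·0.9734 = 0.9849
IG = 0.9898 - 0.9849 = 0.0049

0.0049


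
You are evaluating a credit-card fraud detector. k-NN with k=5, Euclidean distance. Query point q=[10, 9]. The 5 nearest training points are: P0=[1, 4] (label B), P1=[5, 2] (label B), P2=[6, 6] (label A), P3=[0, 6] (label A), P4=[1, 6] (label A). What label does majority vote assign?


d(q,P0) = 10.2956  (label B)
d(q,P1) = 8.6023  (label B)
d(q,P2) = 5.0  (label A)
d(q,P3) = 10.4403  (label A)
d(q,P4) = 9.4868  (label A)
Votes: A=3, B=2
Majority → A

A


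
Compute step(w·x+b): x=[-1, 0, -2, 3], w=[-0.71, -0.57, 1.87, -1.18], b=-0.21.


z = (-1)·(-0.71) + (0)·(-0.57) + (-2)·(1.87) + (3)·(-1.18) - 0.21
  = -6.78
step(z) = 0 (z<0)

0


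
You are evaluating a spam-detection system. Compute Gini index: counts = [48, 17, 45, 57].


Probabilities: [48/167, 17/167, 45/167, 57/167] ≈ [0.2874, 0.1018, 0.2695, 0.3413]
Σpᵢ² = (2304 + 289 + 2025 + 3249)/167² = 7867/27889
Gini = 1 - Σpᵢ² = 1 - 7867/27889 = 0.7179

0.7179


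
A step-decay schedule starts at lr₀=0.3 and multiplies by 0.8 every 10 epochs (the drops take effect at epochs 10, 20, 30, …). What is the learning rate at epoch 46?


n_drops = ⌊46/10⌋ = 4
lr = 0.3·0.8^4 = 0.3·0.4096 = 0.12288

0.12288


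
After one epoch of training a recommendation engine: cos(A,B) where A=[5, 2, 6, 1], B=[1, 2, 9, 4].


A·B = 5·1 + 2·2 + 6·9 + 1·4 = 67
‖A‖ = √66 = 8.124, ‖B‖ = √102 = 10.0995
cos = 67/(√66·√102) = 67/√6732 = 0.8166

0.8166


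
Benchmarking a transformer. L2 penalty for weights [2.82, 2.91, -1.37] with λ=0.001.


‖w‖₂² = (2.82)² + (2.91)² + (-1.37)²
     = 7.9524 + 8.4681 + 1.8769
     = 18.2974
λ·‖w‖₂² = 0.001·18.2974 = 0.018297

0.018297


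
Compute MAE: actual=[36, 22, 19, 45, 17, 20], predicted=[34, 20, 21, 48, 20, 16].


Absolute errors: |36-34|=2, |22-20|=2, |19-21|=2, |45-48|=3, |17-20|=3, |20-16|=4
Sum = 16
MAE = 16/6 = 8/3

8/3


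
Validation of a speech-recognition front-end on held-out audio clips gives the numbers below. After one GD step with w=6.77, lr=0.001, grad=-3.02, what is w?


w_new = w - α·∇
= 6.77 - 0.001·-3.02
= 6.77 + 0.00302
= 6.77302

6.77302


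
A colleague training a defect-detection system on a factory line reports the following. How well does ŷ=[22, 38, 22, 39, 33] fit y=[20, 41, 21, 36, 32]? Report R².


ȳ = 30
SS_res = Σ(y-ŷ)² = 24
SS_tot = Σ(y-ȳ)² = 342
R² = 1 - SS_res/SS_tot = 1 - 0.0702 = 0.9298

0.9298


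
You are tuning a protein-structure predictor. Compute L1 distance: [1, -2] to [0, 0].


d = |1-0| + |-2-0|
  = 1 + 2
  = 3

3


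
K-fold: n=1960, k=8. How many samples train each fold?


Fold size = 1960/8 = 245
Training per fold = 1960 - 245 = 1715

1715


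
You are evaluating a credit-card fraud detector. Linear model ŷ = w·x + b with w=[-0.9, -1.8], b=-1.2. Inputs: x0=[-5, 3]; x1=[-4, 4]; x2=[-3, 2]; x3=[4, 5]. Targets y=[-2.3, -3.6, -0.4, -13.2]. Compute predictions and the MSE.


ŷ0 = (-0.9)·(-5) + (-1.8)·(3) - 1.2 = -2.1
ŷ1 = (-0.9)·(-4) + (-1.8)·(4) - 1.2 = -4.8
ŷ2 = (-0.9)·(-3) + (-1.8)·(2) - 1.2 = -2.1
ŷ3 = (-0.9)·(4) + (-1.8)·(5) - 1.2 = -13.8
errors² = [0.04, 1.44, 2.89, 0.36]
MSE = 4.7300/4 = 1.1825

1.1825


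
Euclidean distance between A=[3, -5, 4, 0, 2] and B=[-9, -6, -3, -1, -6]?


d = √((3+ 9)² + (-5+ 6)² + (4+ 3)² + (0+ 1)² + (2+ 6)²)
  = √(144 + 1 + 49 + 1 + 64)
  = √259 = 16.0935

16.0935


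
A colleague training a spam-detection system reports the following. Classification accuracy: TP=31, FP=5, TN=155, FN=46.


Accuracy = (TP+TN)/(TP+TN+FP+FN)
= (31+155)/(237)
= 186/237 = 78.48%

78.48%


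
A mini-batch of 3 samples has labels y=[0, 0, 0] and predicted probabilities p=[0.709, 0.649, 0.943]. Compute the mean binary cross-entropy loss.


L[0] = -ln(1-0.709) = -ln(0.291) = 1.2344
L[1] = -ln(1-0.649) = -ln(0.351) = 1.047
L[2] = -ln(1-0.943) = -ln(0.057) = 2.8647
mean = (1.2344 + 1.047 + 2.8647)/3 = 1.7154

1.7154


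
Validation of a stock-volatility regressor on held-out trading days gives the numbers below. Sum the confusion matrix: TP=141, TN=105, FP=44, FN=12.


Total = TP + TN + FP + FN
= 141 + 105 + 44 + 12
= 302
(Predicted positive: 185, predicted negative: 117)

302


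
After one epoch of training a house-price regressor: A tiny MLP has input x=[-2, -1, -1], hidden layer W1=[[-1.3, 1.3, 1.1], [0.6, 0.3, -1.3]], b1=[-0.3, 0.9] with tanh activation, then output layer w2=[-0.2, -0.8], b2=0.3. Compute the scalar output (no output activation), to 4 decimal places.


z1[0] = (-1.3)·(-2) + (1.3)·(-1) + (1.1)·(-1) - 0.3 = -0.1
z1[1] = (0.6)·(-2) + (0.3)·(-1) + (-1.3)·(-1) + 0.9 = 0.7
h = tanh(z1) = [-0.0997, 0.6044]
output = (-0.2)·(-0.0997) + (-0.8)·(0.6044) + 0.3 = -0.1636

-0.1636


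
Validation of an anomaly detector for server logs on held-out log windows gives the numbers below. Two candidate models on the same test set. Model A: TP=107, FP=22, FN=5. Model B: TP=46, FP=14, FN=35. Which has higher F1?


Model A: P=107/129=0.8295, R=107/112=0.9554, F1=2PR/(P+R)=2TP/(2TP+FP+FN)=214/241=0.888
Model B: P=46/60=0.7667, R=46/81=0.5679, F1=2PR/(P+R)=2TP/(2TP+FP+FN)=92/141=0.6525
0.888 > 0.6525 → Model A

Model A


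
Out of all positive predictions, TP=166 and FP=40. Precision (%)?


Precision = TP/(TP+FP)
= 166/(166+40)
= 166/206 = 80.58%

80.58%


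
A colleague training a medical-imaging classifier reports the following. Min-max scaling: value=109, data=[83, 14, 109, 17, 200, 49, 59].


min=14, max=200
(109-14)/(200-14) = 95/186 = 0.5108

0.5108


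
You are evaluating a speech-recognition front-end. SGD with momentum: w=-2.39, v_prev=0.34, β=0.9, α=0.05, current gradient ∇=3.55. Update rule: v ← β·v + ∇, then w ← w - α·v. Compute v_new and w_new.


v_new = 0.9·0.34 + 3.55 = 0.306 + 3.55 = 3.856
w_new = -2.39 - 0.05·3.856 = -2.39 - 0.1928 = -2.5828

v_new=3.856, w_new=-2.5828


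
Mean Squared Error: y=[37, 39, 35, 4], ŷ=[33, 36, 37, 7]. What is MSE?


Squared errors: (37-33)²=16, (39-36)²=9, (35-37)²=4, (4-7)²=9
Sum = 38
MSE = 38/4 = 19/2

19/2


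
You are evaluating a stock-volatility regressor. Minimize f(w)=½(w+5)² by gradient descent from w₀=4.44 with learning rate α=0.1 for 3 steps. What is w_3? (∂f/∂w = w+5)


step 1: grad = 4.44+5 = 9.44; w = 4.44 - 0.1·(9.44) = 3.496
step 2: grad = 3.496+5 = 8.496; w = 3.496 - 0.1·(8.496) = 2.6464
step 3: grad = 2.6464+5 = 7.6464; w = 2.6464 - 0.1·(7.6464) = 1.88176

1.88176


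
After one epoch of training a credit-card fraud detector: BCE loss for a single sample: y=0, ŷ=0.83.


BCE = -[y·ln(p) + (1-y)·ln(1-p)]
= -0 - 1·ln(1-0.83)
= -ln(0.17) = 1.772

1.772


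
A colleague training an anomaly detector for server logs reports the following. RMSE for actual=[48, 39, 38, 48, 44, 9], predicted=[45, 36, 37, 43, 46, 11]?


MSE = 52/6 = 8.6667
RMSE = √(52/6) = 2.9439

2.9439


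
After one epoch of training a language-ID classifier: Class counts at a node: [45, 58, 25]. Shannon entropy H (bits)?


Probabilities: [45/128, 58/128, 25/128] ≈ [0.3516, 0.4531, 0.1953]
H = -((45/128)·log₂(45/128) + (58/128)·log₂(58/128) + (25/128)·log₂(25/128))
  = 1.5079 bits

1.5079 bits


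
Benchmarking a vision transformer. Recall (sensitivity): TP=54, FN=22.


Recall = TP/(TP+FN)
= 54/(54+22)
= 54/76 = 71.05%

71.05%


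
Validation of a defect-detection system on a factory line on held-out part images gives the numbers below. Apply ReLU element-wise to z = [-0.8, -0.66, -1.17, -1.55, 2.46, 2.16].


ReLU(-0.8) = max(0, -0.8) = 0.0
ReLU(-0.66) = max(0, -0.66) = 0.0
ReLU(-1.17) = max(0, -1.17) = 0.0
ReLU(-1.55) = max(0, -1.55) = 0.0
ReLU(2.46) = max(0, 2.46) = 2.46
ReLU(2.16) = max(0, 2.16) = 2.16
result = [0.0, 0.0, 0.0, 0.0, 2.46, 2.16]

[0.0, 0.0, 0.0, 0.0, 2.46, 2.16]


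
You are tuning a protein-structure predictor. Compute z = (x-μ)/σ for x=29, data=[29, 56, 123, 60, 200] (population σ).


μ = 93.6, σ = 61.4837
z = (29 - 93.6)/61.4837 = -1.0507

-1.0507


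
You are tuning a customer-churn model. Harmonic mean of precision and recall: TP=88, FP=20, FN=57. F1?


Precision = 88/108 = 0.8148
Recall = 88/145 = 0.6069
F1 = 2·P·R/(P+R) = 2·TP/(2·TP+FP+FN) = 176/(176+20+57) = 176/253 = 0.6957

0.6957


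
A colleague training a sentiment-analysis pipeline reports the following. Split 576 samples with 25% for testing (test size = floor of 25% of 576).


Test = ⌊576·25/100⌋ = 144
Train = 576 - 144 = 432

Train: 432, Test: 144


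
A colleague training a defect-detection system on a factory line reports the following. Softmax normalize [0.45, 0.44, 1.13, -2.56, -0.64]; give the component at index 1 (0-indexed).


Exponentials: e^0.45=1.5683, e^0.44=1.5527, e^1.13=3.0957, e^-2.56=0.0773, e^-0.64=0.5273
Sum = 6.8213
Softmax = [0.2299, 0.2276, 0.4538, 0.0113, 0.0773]
p[1] = 1.5527/6.8213 = 0.2276

0.2276


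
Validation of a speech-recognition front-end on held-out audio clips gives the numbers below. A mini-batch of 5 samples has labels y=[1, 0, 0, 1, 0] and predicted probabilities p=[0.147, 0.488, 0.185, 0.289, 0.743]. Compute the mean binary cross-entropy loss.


L[0] = -ln(0.147) = 1.9173
L[1] = -ln(1-0.488) = -ln(0.512) = 0.6694
L[2] = -ln(1-0.185) = -ln(0.815) = 0.2046
L[3] = -ln(0.289) = 1.2413
L[4] = -ln(1-0.743) = -ln(0.257) = 1.3587
mean = (1.9173 + 0.6694 + 0.2046 + 1.2413 + 1.3587)/5 = 1.0783

1.0783


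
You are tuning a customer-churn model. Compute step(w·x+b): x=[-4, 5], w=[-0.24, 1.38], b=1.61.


z = (-4)·(-0.24) + (5)·(1.38) + 1.61
  = 9.47
step(z) = 1 (z≥0)

1


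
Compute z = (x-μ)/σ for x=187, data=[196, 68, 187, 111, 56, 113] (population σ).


μ = 121.8333, σ = 53.5021
z = (187 - 121.8333)/53.5021 = 1.218

1.218


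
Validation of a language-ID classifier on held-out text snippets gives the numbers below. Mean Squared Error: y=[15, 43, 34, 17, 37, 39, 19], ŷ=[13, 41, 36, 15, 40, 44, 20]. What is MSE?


Squared errors: (15-13)²=4, (43-41)²=4, (34-36)²=4, (17-15)²=4, (37-40)²=9, (39-44)²=25, (19-20)²=1
Sum = 51
MSE = 51/7 = 51/7

51/7


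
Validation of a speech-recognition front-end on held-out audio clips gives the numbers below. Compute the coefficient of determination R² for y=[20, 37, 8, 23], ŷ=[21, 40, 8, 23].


ȳ = 22
SS_res = Σ(y-ŷ)² = 10
SS_tot = Σ(y-ȳ)² = 426
R² = 1 - SS_res/SS_tot = 1 - 0.0235 = 0.9765

0.9765


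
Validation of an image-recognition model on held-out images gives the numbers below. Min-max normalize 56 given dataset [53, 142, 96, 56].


min=53, max=142
(56-53)/(142-53) = 3/89 = 0.0337

0.0337


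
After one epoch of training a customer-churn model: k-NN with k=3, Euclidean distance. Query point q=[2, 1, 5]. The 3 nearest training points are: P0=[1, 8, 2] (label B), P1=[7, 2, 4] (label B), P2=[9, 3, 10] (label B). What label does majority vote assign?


d(q,P0) = 7.6811  (label B)
d(q,P1) = 5.1962  (label B)
d(q,P2) = 8.8318  (label B)
Votes: A=0, B=3
Majority → B

B


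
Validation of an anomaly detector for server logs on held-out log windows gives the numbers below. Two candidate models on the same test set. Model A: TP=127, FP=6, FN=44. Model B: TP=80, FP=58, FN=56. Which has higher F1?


Model A: P=127/133=0.9549, R=127/171=0.7427, F1=2PR/(P+R)=2TP/(2TP+FP+FN)=254/304=0.8355
Model B: P=80/138=0.5797, R=80/136=0.5882, F1=2PR/(P+R)=2TP/(2TP+FP+FN)=160/274=0.5839
0.8355 > 0.5839 → Model A

Model A


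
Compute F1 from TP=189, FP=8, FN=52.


Precision = 189/197 = 0.9594
Recall = 189/241 = 0.7842
F1 = 2·P·R/(P+R) = 2·TP/(2·TP+FP+FN) = 378/(378+8+52) = 378/438 = 0.863

0.863


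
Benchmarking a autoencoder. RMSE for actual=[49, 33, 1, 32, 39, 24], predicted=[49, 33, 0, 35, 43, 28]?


MSE = 42/6 = 7
RMSE = √(42/6) = 2.6458

2.6458


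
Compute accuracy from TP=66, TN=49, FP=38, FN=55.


Accuracy = (TP+TN)/(TP+TN+FP+FN)
= (66+49)/(208)
= 115/208 = 55.29%

55.29%


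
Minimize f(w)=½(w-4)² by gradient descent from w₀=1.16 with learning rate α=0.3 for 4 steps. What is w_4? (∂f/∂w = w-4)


step 1: grad = 1.16-4 = -2.84; w = 1.16 - 0.3·(-2.84) = 2.012
step 2: grad = 2.012-4 = -1.988; w = 2.012 - 0.3·(-1.988) = 2.6084
step 3: grad = 2.6084-4 = -1.3916; w = 2.6084 - 0.3·(-1.3916) = 3.02588
step 4: grad = 3.02588-4 = -0.97412; w = 3.02588 - 0.3·(-0.97412) = 3.318116

3.318116


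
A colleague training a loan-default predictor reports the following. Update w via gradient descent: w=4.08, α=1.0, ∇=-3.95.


w_new = w - α·∇
= 4.08 - 1.0·-3.95
= 4.08 + 3.95
= 8.03

8.03


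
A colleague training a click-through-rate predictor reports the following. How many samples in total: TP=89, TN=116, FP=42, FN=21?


Total = TP + TN + FP + FN
= 89 + 116 + 42 + 21
= 268
(Predicted positive: 131, predicted negative: 137)

268


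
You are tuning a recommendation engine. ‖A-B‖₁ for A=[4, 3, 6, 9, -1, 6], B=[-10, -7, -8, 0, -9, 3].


d = |4+ 10| + |3+ 7| + |6+ 8| + |9-0| + |-1+ 9| + |6-3|
  = 14 + 10 + 14 + 9 + 8 + 3
  = 58

58


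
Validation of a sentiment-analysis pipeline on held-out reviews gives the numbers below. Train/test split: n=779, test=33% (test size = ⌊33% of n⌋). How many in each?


Test = ⌊779·33/100⌋ = 257
Train = 779 - 257 = 522

Train: 522, Test: 257


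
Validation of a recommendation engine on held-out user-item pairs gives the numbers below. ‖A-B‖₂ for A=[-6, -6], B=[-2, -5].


d = √((-6+ 2)² + (-6+ 5)²)
  = √(16 + 1)
  = √17 = 4.1231

4.1231


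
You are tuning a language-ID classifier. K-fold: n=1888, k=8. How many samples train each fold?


Fold size = 1888/8 = 236
Training per fold = 1888 - 236 = 1652

1652


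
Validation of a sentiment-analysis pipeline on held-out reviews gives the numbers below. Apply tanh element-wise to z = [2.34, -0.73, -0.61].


tanh(2.34) = 0.9816
tanh(-0.73) = -0.6231
tanh(-0.61) = -0.5441
result = [0.9816, -0.6231, -0.5441]

[0.9816, -0.6231, -0.5441]


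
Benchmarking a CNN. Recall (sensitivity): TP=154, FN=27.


Recall = TP/(TP+FN)
= 154/(154+27)
= 154/181 = 85.08%

85.08%


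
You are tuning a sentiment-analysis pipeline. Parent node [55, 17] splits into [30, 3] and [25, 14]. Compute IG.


Parent = [55, 17], H_parent = 0.7885
H_left = 0.4395 (n=33), H_right = 0.9418 (n=39)
H_children = (33/72)·0.4395 + (39/72)·0.9418 = 0.7116
IG = 0.7885 - 0.7116 = 0.0769

0.0769


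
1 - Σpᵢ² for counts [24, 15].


Probabilities: [24/39, 15/39] ≈ [0.6154, 0.3846]
Σpᵢ² = (576 + 225)/39² = 801/1521
Gini = 1 - Σpᵢ² = 1 - 801/1521 = 0.4734

0.4734


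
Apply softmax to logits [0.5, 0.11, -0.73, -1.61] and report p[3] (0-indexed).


Exponentials: e^0.5=1.6487, e^0.11=1.1163, e^-0.73=0.4819, e^-1.61=0.1999
Sum = 3.4468
Softmax = [0.4783, 0.3239, 0.1398, 0.058]
p[3] = 0.1999/3.4468 = 0.058

0.058


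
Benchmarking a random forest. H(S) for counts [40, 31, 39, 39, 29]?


Probabilities: [40/178, 31/178, 39/178, 39/178, 29/178] ≈ [0.2247, 0.1742, 0.2191, 0.2191, 0.1629]
H = -((40/178)·log₂(40/178) + (31/178)·log₂(31/178) + (39/178)·log₂(39/178) + (39/178)·log₂(39/178) + (29/178)·log₂(29/178))
  = 2.3094 bits

2.3094 bits


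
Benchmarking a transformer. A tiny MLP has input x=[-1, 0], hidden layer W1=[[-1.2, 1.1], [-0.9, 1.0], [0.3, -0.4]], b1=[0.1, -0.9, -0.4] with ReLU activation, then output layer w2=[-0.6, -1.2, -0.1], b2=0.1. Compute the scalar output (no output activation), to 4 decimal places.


z1[0] = (-1.2)·(-1) + (1.1)·(0) + 0.1 = 1.3
z1[1] = (-0.9)·(-1) + (1.0)·(0) - 0.9 = 0.0
z1[2] = (0.3)·(-1) + (-0.4)·(0) - 0.4 = -0.7
h = ReLU(z1) = [1.3, 0.0, 0.0]
output = (-0.6)·(1.3) + (-1.2)·(0.0) + (-0.1)·(0.0) + 0.1 = -0.68

-0.68


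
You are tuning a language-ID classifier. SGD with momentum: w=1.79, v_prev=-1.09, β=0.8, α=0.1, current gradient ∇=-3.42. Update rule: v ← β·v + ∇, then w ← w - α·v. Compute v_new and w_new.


v_new = 0.8·-1.09 - 3.42 = -0.872 - 3.42 = -4.292
w_new = 1.79 - 0.1·-4.292 = 1.79 + 0.4292 = 2.2192

v_new=-4.292, w_new=2.2192


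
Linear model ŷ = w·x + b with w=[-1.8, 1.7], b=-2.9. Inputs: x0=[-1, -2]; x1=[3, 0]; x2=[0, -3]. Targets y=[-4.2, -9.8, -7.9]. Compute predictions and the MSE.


ŷ0 = (-1.8)·(-1) + (1.7)·(-2) - 2.9 = -4.5
ŷ1 = (-1.8)·(3) + (1.7)·(0) - 2.9 = -8.3
ŷ2 = (-1.8)·(0) + (1.7)·(-3) - 2.9 = -8.0
errors² = [0.09, 2.25, 0.01]
MSE = 2.3500/3 = 0.7833

0.7833


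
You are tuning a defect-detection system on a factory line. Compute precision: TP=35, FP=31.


Precision = TP/(TP+FP)
= 35/(35+31)
= 35/66 = 53.03%

53.03%


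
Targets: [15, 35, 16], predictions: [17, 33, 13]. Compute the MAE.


Absolute errors: |15-17|=2, |35-33|=2, |16-13|=3
Sum = 7
MAE = 7/3 = 7/3

7/3


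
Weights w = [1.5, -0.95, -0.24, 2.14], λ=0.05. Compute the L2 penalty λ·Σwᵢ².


‖w‖₂² = (1.5)² + (-0.95)² + (-0.24)² + (2.14)²
     = 2.25 + 0.9025 + 0.0576 + 4.5796
     = 7.7897
λ·‖w‖₂² = 0.05·7.7897 = 0.389485

0.389485


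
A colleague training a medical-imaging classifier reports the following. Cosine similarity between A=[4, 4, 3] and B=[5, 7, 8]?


A·B = 4·5 + 4·7 + 3·8 = 72
‖A‖ = √41 = 6.4031, ‖B‖ = √138 = 11.7473
cos = 72/(√41·√138) = 72/√5658 = 0.9572

0.9572


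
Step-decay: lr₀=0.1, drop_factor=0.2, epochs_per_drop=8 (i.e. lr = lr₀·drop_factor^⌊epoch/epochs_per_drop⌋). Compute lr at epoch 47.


n_drops = ⌊47/8⌋ = 5
lr = 0.1·0.2^5 = 0.1·0.00032 = 0.000032

0.000032


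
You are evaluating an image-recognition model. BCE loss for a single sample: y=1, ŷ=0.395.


BCE = -[y·ln(p) + (1-y)·ln(1-p)]
= -1·ln(0.395) - 0
= -ln(0.395) = 0.9289

0.9289


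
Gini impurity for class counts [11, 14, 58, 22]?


Probabilities: [11/105, 14/105, 58/105, 22/105] ≈ [0.1048, 0.1333, 0.5524, 0.2095]
Σpᵢ² = (121 + 196 + 3364 + 484)/105² = 4165/11025
Gini = 1 - Σpᵢ² = 1 - 4165/11025 = 0.6222

0.6222


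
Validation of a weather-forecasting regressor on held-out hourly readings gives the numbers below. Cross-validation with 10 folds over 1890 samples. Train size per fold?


Fold size = 1890/10 = 189
Training per fold = 1890 - 189 = 1701

1701


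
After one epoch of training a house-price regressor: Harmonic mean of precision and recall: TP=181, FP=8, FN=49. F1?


Precision = 181/189 = 0.9577
Recall = 181/230 = 0.787
F1 = 2·P·R/(P+R) = 2·TP/(2·TP+FP+FN) = 362/(362+8+49) = 362/419 = 0.864

0.864


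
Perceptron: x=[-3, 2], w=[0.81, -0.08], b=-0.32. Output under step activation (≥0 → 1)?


z = (-3)·(0.81) + (2)·(-0.08) - 0.32
  = -2.91
step(z) = 0 (z<0)

0


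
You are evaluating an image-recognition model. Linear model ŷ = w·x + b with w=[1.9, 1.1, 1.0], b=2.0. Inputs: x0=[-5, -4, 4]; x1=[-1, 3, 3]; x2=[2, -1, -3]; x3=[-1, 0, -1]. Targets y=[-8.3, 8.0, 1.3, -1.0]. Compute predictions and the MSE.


ŷ0 = (1.9)·(-5) + (1.1)·(-4) + (1.0)·(4) + 2.0 = -7.9
ŷ1 = (1.9)·(-1) + (1.1)·(3) + (1.0)·(3) + 2.0 = 6.4
ŷ2 = (1.9)·(2) + (1.1)·(-1) + (1.0)·(-3) + 2.0 = 1.7
ŷ3 = (1.9)·(-1) + (1.1)·(0) + (1.0)·(-1) + 2.0 = -0.9
errors² = [0.16, 2.56, 0.16, 0.01]
MSE = 2.8900/4 = 0.7225

0.7225


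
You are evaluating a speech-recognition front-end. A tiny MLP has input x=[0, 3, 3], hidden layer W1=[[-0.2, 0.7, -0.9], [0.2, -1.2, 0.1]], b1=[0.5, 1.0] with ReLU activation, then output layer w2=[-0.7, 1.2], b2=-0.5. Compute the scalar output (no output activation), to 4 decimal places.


z1[0] = (-0.2)·(0) + (0.7)·(3) + (-0.9)·(3) + 0.5 = -0.1
z1[1] = (0.2)·(0) + (-1.2)·(3) + (0.1)·(3) + 1.0 = -2.3
h = ReLU(z1) = [0.0, 0.0]
output = (-0.7)·(0.0) + (1.2)·(0.0) - 0.5 = -0.5

-0.5


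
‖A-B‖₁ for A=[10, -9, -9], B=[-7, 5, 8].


d = |10+ 7| + |-9-5| + |-9-8|
  = 17 + 14 + 17
  = 48

48


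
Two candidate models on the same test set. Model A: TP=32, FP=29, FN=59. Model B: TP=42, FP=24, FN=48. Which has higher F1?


Model A: P=32/61=0.5246, R=32/91=0.3516, F1=2PR/(P+R)=2TP/(2TP+FP+FN)=64/152=0.4211
Model B: P=42/66=0.6364, R=42/90=0.4667, F1=2PR/(P+R)=2TP/(2TP+FP+FN)=84/156=0.5385
0.4211 < 0.5385 → Model B

Model B


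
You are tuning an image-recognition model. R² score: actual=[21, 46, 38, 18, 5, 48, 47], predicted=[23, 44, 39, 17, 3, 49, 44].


ȳ = 31.8571
SS_res = Σ(y-ŷ)² = 24
SS_tot = Σ(y-ȳ)² = 1758.86
R² = 1 - SS_res/SS_tot = 1 - 0.0136 = 0.9864

0.9864


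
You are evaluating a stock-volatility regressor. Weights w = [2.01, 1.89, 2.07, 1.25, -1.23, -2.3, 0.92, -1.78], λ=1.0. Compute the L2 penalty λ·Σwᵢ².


‖w‖₂² = (2.01)² + (1.89)² + (2.07)² + (1.25)² + (-1.23)² + (-2.3)² + (0.92)² + (-1.78)²
     = 4.0401 + 3.5721 + 4.2849 + 1.5625 + 1.5129 + 5.29 + 0.8464 + 3.1684
     = 24.2773
λ·‖w‖₂² = 1.0·24.2773 = 24.2773

24.2773


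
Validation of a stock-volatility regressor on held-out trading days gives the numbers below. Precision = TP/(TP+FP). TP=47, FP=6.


Precision = TP/(TP+FP)
= 47/(47+6)
= 47/53 = 88.68%

88.68%


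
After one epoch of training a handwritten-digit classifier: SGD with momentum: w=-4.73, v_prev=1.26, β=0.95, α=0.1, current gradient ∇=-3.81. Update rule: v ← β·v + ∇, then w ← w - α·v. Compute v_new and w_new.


v_new = 0.95·1.26 - 3.81 = 1.197 - 3.81 = -2.613
w_new = -4.73 - 0.1·-2.613 = -4.73 + 0.2613 = -4.4687

v_new=-2.613, w_new=-4.4687


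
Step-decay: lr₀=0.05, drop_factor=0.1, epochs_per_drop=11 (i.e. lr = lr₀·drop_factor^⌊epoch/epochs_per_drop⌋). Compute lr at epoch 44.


n_drops = ⌊44/11⌋ = 4
lr = 0.05·0.1^4 = 0.05·0.0001 = 0.000005

0.000005


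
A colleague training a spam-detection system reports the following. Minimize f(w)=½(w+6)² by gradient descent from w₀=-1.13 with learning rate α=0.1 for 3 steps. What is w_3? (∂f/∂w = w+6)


step 1: grad = -1.13+6 = 4.87; w = -1.13 - 0.1·(4.87) = -1.617
step 2: grad = -1.617+6 = 4.383; w = -1.617 - 0.1·(4.383) = -2.0553
step 3: grad = -2.0553+6 = 3.9447; w = -2.0553 - 0.1·(3.9447) = -2.44977

-2.44977


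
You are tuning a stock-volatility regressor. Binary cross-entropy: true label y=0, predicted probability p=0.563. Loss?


BCE = -[y·ln(p) + (1-y)·ln(1-p)]
= -0 - 1·ln(1-0.563)
= -ln(0.437) = 0.8278

0.8278


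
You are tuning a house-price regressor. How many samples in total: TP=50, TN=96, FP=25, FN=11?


Total = TP + TN + FP + FN
= 50 + 96 + 25 + 11
= 182
(Predicted positive: 75, predicted negative: 107)

182


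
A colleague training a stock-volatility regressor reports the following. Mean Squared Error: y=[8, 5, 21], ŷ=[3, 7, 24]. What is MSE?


Squared errors: (8-3)²=25, (5-7)²=4, (21-24)²=9
Sum = 38
MSE = 38/3 = 38/3

38/3


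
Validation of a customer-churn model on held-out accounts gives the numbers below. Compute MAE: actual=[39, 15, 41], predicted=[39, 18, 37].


Absolute errors: |39-39|=0, |15-18|=3, |41-37|=4
Sum = 7
MAE = 7/3 = 7/3

7/3


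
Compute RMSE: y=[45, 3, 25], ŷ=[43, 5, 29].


MSE = 24/3 = 8
RMSE = √(24/3) = 2.8284

2.8284


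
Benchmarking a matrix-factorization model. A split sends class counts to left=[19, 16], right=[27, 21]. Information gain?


Parent = [46, 37], H_parent = 0.9915
H_left = 0.9947 (n=35), H_right = 0.9887 (n=48)
H_children = (35/83)·0.9947 + (48/83)·0.9887 = 0.9912
IG = 0.9915 - 0.9912 = 0.0003

0.0003


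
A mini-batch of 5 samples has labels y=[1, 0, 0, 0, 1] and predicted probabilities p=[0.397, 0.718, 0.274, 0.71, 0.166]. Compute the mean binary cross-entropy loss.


L[0] = -ln(0.397) = 0.9238
L[1] = -ln(1-0.718) = -ln(0.282) = 1.2658
L[2] = -ln(1-0.274) = -ln(0.726) = 0.3202
L[3] = -ln(1-0.71) = -ln(0.29) = 1.2379
L[4] = -ln(0.166) = 1.7958
mean = (0.9238 + 1.2658 + 0.3202 + 1.2379 + 1.7958)/5 = 1.1087

1.1087


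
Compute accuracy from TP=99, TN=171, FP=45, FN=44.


Accuracy = (TP+TN)/(TP+TN+FP+FN)
= (99+171)/(359)
= 270/359 = 75.21%

75.21%


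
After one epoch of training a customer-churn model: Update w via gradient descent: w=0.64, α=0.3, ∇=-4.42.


w_new = w - α·∇
= 0.64 - 0.3·-4.42
= 0.64 + 1.326
= 1.966

1.966


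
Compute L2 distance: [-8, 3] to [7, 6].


d = √((-8-7)² + (3-6)²)
  = √(225 + 9)
  = √234 = 15.2971

15.2971


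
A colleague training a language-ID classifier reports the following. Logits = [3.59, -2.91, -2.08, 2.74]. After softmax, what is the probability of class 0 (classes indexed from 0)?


Exponentials: e^3.59=36.2341, e^-2.91=0.0545, e^-2.08=0.1249, e^2.74=15.487
Sum = 51.9005
Softmax = [0.6981, 0.001, 0.0024, 0.2984]
p[0] = 36.2341/51.9005 = 0.6981

0.6981


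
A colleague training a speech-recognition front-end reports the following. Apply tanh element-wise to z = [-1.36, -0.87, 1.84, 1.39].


tanh(-1.36) = -0.8764
tanh(-0.87) = -0.7014
tanh(1.84) = 0.9508
tanh(1.39) = 0.8832
result = [-0.8764, -0.7014, 0.9508, 0.8832]

[-0.8764, -0.7014, 0.9508, 0.8832]


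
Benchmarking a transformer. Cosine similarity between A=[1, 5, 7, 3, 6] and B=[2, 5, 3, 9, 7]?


A·B = 1·2 + 5·5 + 7·3 + 3·9 + 6·7 = 117
‖A‖ = √120 = 10.9545, ‖B‖ = √168 = 12.9615
cos = 117/(√120·√168) = 117/√20160 = 0.824

0.824


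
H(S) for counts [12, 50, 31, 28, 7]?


Probabilities: [12/128, 50/128, 31/128, 28/128, 7/128] ≈ [0.0938, 0.3906, 0.2422, 0.2188, 0.0547]
H = -((12/128)·log₂(12/128) + (50/128)·log₂(50/128) + (31/128)·log₂(31/128) + (28/128)·log₂(28/128) + (7/128)·log₂(7/128))
  = 2.0543 bits

2.0543 bits


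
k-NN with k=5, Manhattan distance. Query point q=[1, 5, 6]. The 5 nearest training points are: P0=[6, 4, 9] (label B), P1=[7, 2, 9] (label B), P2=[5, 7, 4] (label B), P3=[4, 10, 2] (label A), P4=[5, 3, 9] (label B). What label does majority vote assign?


d(q,P0) = 9  (label B)
d(q,P1) = 12  (label B)
d(q,P2) = 8  (label B)
d(q,P3) = 12  (label A)
d(q,P4) = 9  (label B)
Votes: A=1, B=4
Majority → B

B
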